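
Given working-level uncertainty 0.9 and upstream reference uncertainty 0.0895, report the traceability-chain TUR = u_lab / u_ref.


TUR = u_lab / u_ref
= 0.9 / 0.0895
= 10.0559

10.0559


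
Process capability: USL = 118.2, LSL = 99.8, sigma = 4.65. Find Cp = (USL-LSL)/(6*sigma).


Cp = (USL - LSL) / (6 * sigma)
= (118.2 - 99.8) / (6 * 4.65)
= 18.4000 / 27.9000
= 0.6595

0.6595


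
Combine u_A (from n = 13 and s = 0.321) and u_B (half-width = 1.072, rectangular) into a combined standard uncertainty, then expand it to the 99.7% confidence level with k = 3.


u_A = s / sqrt(n) = 0.321 / sqrt(13) = 0.089029381
u_B = half_width / sqrt(3) = 1.072 / sqrt(3) = 0.61891949
uc = sqrt(u_A^2 + u_B^2) = sqrt(0.089029381^2 + 0.61891949^2) = 0.62528999
U = k * uc = 3 * 0.62528999
U = 1.8759

1.8759


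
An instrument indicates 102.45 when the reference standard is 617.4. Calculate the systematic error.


Systematic error = measured - true
= 102.45 - 617.4
= -514.9500

-514.9500


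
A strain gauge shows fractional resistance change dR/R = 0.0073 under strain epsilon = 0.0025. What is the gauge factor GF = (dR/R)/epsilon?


GF = (dR/R) / epsilon
= 0.0073 / 0.0025
= 2.9200

2.9200


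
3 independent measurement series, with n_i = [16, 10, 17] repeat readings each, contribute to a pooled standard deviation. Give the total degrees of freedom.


nu = sum_i (n_i - 1)
nu = ((16 - 1) + (10 - 1) + (17 - 1))
nu = 15 + 9 + 16
nu = 40

40


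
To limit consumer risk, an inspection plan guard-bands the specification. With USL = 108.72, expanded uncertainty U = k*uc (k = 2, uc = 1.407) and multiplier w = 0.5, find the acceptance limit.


U = k * uc = 2 * 1.407 = 2.814
guard band g = w * U = 0.5 * 2.814 = 1.407
AL = USL - g = 108.72 - 1.407
AL = 107.3130

107.3130


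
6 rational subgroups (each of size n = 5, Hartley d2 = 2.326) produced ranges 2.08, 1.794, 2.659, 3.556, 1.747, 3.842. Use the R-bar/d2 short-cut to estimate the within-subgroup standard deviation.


R_bar = (2.08 + 1.794 + 2.659 + 3.556 + 1.747 + 3.842) / 6
R_bar = 15.678 / 6 = 2.613
sigma_hat = R_bar / d2 = 2.613 / 2.326 = 1.1234

1.1234


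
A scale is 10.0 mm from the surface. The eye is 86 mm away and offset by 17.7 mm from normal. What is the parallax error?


error = h * offset / d
= 10.0 * 17.7 / 86
= 2.0581

2.0581


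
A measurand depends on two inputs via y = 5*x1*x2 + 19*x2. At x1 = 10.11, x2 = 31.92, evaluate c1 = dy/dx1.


y = 5*x1*x2 + 19*x2
dy/dx1 = 5*x2
Evaluate at x2 = 31.92: c1 = 5 * 31.92
c1 = 159.6000

159.6000


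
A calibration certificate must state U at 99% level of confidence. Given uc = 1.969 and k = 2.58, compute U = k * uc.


U = k * uc
U = 2.58 * 1.969
U = 5.0800

5.0800


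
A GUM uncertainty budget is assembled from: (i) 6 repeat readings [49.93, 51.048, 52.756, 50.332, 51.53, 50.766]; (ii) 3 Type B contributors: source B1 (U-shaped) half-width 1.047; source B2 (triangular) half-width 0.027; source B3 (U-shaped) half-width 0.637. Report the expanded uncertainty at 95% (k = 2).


mean = (49.93 + 51.048 + 52.756 + 50.332 + 51.53 + 50.766) / 6 = 51.06033333
s = sqrt(sum((x - mean)^2)/(n-1)) = 0.99907751
u_A = s / sqrt(n) = 0.99907751 / sqrt(6) = 0.40787169
u_B1 = 1.047 / sqrt(2) = 0.7403408
u_B2 = 0.027 / sqrt(6) = 0.011022704
u_B3 = 0.637 / sqrt(2) = 0.45042702
uc = sqrt(0.40787169^2 + 0.7403408^2 + 0.011022704^2 + 0.45042702^2) = 0.95784645
U = k * uc = 2 * 0.95784645
U = 1.9157

1.9157


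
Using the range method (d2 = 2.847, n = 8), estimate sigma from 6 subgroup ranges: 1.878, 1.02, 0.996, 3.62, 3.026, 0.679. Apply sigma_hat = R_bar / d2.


R_bar = (1.878 + 1.02 + 0.996 + 3.62 + 3.026 + 0.679) / 6
R_bar = 11.219 / 6 = 1.8698333
sigma_hat = R_bar / d2 = 1.8698333 / 2.847 = 0.6568

0.6568


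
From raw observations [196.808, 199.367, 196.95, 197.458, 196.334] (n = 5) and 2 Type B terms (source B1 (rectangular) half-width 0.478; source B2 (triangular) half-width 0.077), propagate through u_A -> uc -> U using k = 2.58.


mean = (196.808 + 199.367 + 196.95 + 197.458 + 196.334) / 5 = 197.3834
s = sqrt(sum((x - mean)^2)/(n-1)) = 1.1790245
u_A = s / sqrt(n) = 1.1790245 / sqrt(5) = 0.52727579
u_B1 = 0.478 / sqrt(3) = 0.27597343
u_B2 = 0.077 / sqrt(6) = 0.031435118
uc = sqrt(0.52727579^2 + 0.27597343^2 + 0.031435118^2) = 0.59596079
U = k * uc = 2.58 * 0.59596079
U = 1.5376

1.5376


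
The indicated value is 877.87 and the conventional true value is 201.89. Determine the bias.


Systematic error = measured - true
= 877.87 - 201.89
= 675.9800

675.9800


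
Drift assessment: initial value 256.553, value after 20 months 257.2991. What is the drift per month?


rate = (v2 - v1) / months
= (257.2991 - 256.553) / 20
= 0.7461 / 20
= 0.0373

0.0373


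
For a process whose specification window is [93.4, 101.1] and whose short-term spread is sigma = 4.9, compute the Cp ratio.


Cp = (USL - LSL) / (6 * sigma)
= (101.1 - 93.4) / (6 * 4.9)
= 7.7000 / 29.4000
= 0.2619

0.2619


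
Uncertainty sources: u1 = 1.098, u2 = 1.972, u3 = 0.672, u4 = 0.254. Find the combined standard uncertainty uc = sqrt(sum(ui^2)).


uc = sqrt(1.098^2 + 1.972^2 + 0.672^2 + 0.254^2)
uc = sqrt(5.610488)
uc = 2.3686

2.3686


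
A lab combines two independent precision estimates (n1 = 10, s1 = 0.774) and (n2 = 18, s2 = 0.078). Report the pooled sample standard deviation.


s_p = sqrt(((n1-1)*s1^2 + (n2-1)*s2^2) / (n1+n2-2))
numerator = (10-1)*0.774^2 + (18-1)*0.078^2 = 5.391684 + 0.103428 = 5.495112
denominator = 10 + 18 - 2 = 26
s_p^2 = 5.495112 / 26 = 0.21135046
s_p = sqrt(0.21135046) = 0.4597

0.4597


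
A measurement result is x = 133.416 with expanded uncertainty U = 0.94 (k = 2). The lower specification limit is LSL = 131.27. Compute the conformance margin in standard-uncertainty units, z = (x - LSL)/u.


u = U / k = 0.94 / 2 = 0.47
margin = |LSL - x| = |131.27 - 133.416| = 2.146
z = margin / u = 2.146 / 0.47
z = 4.5660

4.5660


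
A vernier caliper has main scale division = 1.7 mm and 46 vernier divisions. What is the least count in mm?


LC = MSD / n_div
= 1.7 / 46
= 0.0370

0.0370


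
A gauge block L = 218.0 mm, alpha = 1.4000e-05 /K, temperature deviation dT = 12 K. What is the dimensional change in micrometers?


dL = L * alpha * dT
= 218.0 * 1.4000e-05 * 12
= 0.0366240 mm
dL_um = 0.0366240 * 1000 = 36.6240 um

36.6240


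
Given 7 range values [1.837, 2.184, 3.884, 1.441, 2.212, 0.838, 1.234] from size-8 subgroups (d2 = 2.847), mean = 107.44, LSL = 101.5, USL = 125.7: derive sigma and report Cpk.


R_bar = (1.837 + 2.184 + 3.884 + 1.441 + 2.212 + 0.838 + 1.234) / 7 = 1.9471429
sigma = R_bar / d2 = 1.9471429 / 2.847 = 0.68392796
Cp = (USL - LSL)/(6*sigma) = (125.7 - 101.5)/(6*0.68392796) = 5.8973
Cpu = (125.7 - 107.44)/(3*0.68392796) = 8.8996
Cpl = (107.44 - 101.5)/(3*0.68392796) = 2.8950
Cpk = min(Cpu, Cpl) = 2.8950

2.8950


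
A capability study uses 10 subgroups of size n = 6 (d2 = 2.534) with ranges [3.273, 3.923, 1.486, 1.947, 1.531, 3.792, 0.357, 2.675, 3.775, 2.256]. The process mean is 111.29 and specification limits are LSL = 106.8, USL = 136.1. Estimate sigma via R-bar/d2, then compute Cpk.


R_bar = (3.273 + 3.923 + 1.486 + 1.947 + 1.531 + 3.792 + 0.357 + 2.675 + 3.775 + 2.256) / 10 = 2.5015
sigma = R_bar / d2 = 2.5015 / 2.534 = 0.98717443
Cp = (USL - LSL)/(6*sigma) = (136.1 - 106.8)/(6*0.98717443) = 4.9468
Cpu = (136.1 - 111.29)/(3*0.98717443) = 8.3774
Cpl = (111.29 - 106.8)/(3*0.98717443) = 1.5161
Cpk = min(Cpu, Cpl) = 1.5161

1.5161


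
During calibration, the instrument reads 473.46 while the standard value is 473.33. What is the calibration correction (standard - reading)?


Correction = standard - reading
= 473.33 - 473.46
= -0.1300

-0.1300


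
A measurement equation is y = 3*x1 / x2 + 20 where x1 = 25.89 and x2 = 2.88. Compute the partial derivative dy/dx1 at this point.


y = 3*x1 / x2 + 20
dy/dx1 = 3/x2
Evaluate at x2 = 2.88: c1 = 3 / 2.88
c1 = 1.0417

1.0417


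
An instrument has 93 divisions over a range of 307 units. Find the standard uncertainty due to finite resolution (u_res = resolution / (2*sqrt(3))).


resolution = range / divisions
resolution = 307 / 93 = 3.3010753
u_res = resolution / (2*sqrt(3))
u_res = 3.3010753 / 3.4641016
u_res = 0.9529

0.9529


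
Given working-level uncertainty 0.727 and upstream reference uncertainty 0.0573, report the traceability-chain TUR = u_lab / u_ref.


TUR = u_lab / u_ref
= 0.727 / 0.0573
= 12.6876

12.6876


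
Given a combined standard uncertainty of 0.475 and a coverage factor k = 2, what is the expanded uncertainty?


U = k * uc
U = 2 * 0.475
U = 0.9500

0.9500


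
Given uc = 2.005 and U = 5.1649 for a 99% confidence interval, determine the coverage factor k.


k = U / uc
k = 5.1649 / 2.005
k = 2.576

2.576


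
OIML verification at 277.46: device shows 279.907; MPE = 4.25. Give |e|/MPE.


e = indication - reference = 279.907 - 277.46 = 2.4470
|e| = 2.4470
ratio = |e| / MPE = 2.4470 / 4.25
ratio = 0.5758

0.5758


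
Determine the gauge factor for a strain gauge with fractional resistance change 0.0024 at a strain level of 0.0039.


GF = (dR/R) / epsilon
= 0.0024 / 0.0039
= 0.6154

0.6154


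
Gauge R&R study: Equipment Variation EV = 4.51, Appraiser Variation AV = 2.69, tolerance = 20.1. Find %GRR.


GRR = sqrt(EV^2 + AV^2) = sqrt(4.51^2 + 2.69^2) = 5.2513046
%GRR = GRR / tol * 100 = 5.2513046 / 20.1 * 100
%GRR = 26.1259

26.1259


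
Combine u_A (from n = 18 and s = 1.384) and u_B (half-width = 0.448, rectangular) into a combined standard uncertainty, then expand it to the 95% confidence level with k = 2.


u_A = s / sqrt(n) = 1.384 / sqrt(18) = 0.32621193
u_B = half_width / sqrt(3) = 0.448 / sqrt(3) = 0.25865292
uc = sqrt(u_A^2 + u_B^2) = sqrt(0.32621193^2 + 0.25865292^2) = 0.41631185
U = k * uc = 2 * 0.41631185
U = 0.8326

0.8326


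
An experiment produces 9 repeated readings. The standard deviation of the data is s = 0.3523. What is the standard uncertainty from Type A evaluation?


u_A = s / sqrt(n)
u_A = 0.3523 / sqrt(9)
u_A = 0.3523 / 3
u_A = 0.1174

0.1174


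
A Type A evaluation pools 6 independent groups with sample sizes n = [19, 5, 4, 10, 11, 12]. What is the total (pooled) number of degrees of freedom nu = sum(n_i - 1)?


nu = sum_i (n_i - 1)
nu = ((19 - 1) + (5 - 1) + (4 - 1) + (10 - 1) + (11 - 1) + (12 - 1))
nu = 18 + 4 + 3 + 9 + 10 + 11
nu = 55

55


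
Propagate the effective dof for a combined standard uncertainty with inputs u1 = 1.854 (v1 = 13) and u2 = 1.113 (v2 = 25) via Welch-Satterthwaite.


uc = sqrt(u1^2 + u2^2) = sqrt(1.854^2 + 1.113^2) = 2.1624257
v_eff = uc^4 / (u1^4/v1 + u2^4/v2)
= 2.1624257^4 / (1.854^4/13 + 1.113^4/25)
= 21.86577 / 0.97023897
v_eff = 22.5365

22.5365


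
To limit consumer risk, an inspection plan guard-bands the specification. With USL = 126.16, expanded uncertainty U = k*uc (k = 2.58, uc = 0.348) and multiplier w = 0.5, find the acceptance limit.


U = k * uc = 2.58 * 0.348 = 0.89784
guard band g = w * U = 0.5 * 0.89784 = 0.44892
AL = USL - g = 126.16 - 0.44892
AL = 125.7111

125.7111


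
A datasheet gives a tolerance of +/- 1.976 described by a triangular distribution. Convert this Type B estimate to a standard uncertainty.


u_B = half_width / sqrt(6)
u_B = 1.976 / 2.4494897
u_B = 0.8067

0.8067


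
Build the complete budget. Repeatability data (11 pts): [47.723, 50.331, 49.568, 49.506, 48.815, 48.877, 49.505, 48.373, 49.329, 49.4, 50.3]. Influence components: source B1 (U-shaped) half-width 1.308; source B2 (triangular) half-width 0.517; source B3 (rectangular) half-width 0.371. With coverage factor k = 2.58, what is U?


mean = (47.723 + 50.331 + 49.568 + 49.506 + 48.815 + 48.877 + 49.505 + 48.373 + 49.329 + 49.4 + 50.3) / 11 = 49.24790909
s = sqrt(sum((x - mean)^2)/(n-1)) = 0.77205252
u_A = s / sqrt(n) = 0.77205252 / sqrt(11) = 0.23278259
u_B1 = 1.308 / sqrt(2) = 0.92489567
u_B2 = 0.517 / sqrt(6) = 0.21106437
u_B3 = 0.371 / sqrt(3) = 0.21419695
uc = sqrt(0.23278259^2 + 0.92489567^2 + 0.21106437^2 + 0.21419695^2) = 1.0000241
U = k * uc = 2.58 * 1.0000241
U = 2.5801

2.5801


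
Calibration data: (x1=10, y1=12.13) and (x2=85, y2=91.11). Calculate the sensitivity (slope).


slope = (y2 - y1) / (x2 - x1)
= (91.11 - 12.13) / (85 - 10)
= 78.9800 / 75
= 1.0531

1.0531


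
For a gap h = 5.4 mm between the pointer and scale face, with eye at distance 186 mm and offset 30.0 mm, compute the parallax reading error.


error = h * offset / d
= 5.4 * 30.0 / 186
= 0.8710

0.8710


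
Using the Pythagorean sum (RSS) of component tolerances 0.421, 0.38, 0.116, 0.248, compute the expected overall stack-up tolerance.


RSS = sqrt(0.421^2 + 0.38^2 + 0.116^2 + 0.248^2)
= sqrt(0.396601)
= 0.6298

0.6298


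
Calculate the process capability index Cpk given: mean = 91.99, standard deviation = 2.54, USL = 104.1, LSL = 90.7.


Cpu = (USL - mean) / (3*sigma) = (104.1 - 91.99) / (3*2.54) = 1.5892
Cpl = (mean - LSL) / (3*sigma) = (91.99 - 90.7) / (3*2.54) = 0.1693
Cpk = min(Cpu, Cpl) = 0.1693

0.1693


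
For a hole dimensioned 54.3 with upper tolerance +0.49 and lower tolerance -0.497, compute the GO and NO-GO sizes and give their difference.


GO = nominal - lower_tol (smallest hole = maximum material condition)
GO = 54.3 - 0.497 = 53.803
NO-GO = nominal + upper_tol (largest hole = least material condition)
NO-GO = 54.3 + 0.49 = 54.79
spread = NO-GO - GO = 54.79 - 53.803 = 0.9870

0.9870


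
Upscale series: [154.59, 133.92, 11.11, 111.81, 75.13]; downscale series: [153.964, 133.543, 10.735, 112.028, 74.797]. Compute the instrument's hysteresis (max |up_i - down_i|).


|154.59 - 153.964| = 0.6260
|133.92 - 133.543| = 0.3770
|11.11 - 10.735| = 0.3750
|111.81 - 112.028| = 0.2180
|75.13 - 74.797| = 0.3330
hysteresis = max(diffs) = 0.6260

0.6260


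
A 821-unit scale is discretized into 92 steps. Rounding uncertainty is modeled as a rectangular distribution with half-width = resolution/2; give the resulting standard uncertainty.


resolution = range / divisions
resolution = 821 / 92 = 8.923913
u_res = resolution / (2*sqrt(3))
u_res = 8.923913 / 3.4641016
u_res = 2.5761

2.5761


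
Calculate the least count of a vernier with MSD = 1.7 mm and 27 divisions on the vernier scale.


LC = MSD / n_div
= 1.7 / 27
= 0.0630

0.0630


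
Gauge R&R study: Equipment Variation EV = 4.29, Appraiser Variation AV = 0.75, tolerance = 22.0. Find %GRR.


GRR = sqrt(EV^2 + AV^2) = sqrt(4.29^2 + 0.75^2) = 4.355066
%GRR = GRR / tol * 100 = 4.355066 / 22.0 * 100
%GRR = 19.7958

19.7958


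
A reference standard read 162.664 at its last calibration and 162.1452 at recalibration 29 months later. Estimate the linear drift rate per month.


rate = (v2 - v1) / months
= (162.1452 - 162.664) / 29
= -0.5188 / 29
= -0.0179

-0.0179


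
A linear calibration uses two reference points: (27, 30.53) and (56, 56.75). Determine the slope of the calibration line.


slope = (y2 - y1) / (x2 - x1)
= (56.75 - 30.53) / (56 - 27)
= 26.2200 / 29
= 0.9041

0.9041


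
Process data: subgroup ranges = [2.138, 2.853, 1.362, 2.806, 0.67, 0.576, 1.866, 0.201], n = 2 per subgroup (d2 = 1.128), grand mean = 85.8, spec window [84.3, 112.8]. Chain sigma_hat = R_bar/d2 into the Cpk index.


R_bar = (2.138 + 2.853 + 1.362 + 2.806 + 0.67 + 0.576 + 1.866 + 0.201) / 8 = 1.559
sigma = R_bar / d2 = 1.559 / 1.128 = 1.3820922
Cp = (USL - LSL)/(6*sigma) = (112.8 - 84.3)/(6*1.3820922) = 3.4368
Cpu = (112.8 - 85.8)/(3*1.3820922) = 6.5119
Cpl = (85.8 - 84.3)/(3*1.3820922) = 0.3618
Cpk = min(Cpu, Cpl) = 0.3618

0.3618


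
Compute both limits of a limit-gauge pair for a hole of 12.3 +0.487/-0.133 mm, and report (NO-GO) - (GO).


GO = nominal - lower_tol (smallest hole = maximum material condition)
GO = 12.3 - 0.133 = 12.167
NO-GO = nominal + upper_tol (largest hole = least material condition)
NO-GO = 12.3 + 0.487 = 12.787
spread = NO-GO - GO = 12.787 - 12.167 = 0.6200

0.6200


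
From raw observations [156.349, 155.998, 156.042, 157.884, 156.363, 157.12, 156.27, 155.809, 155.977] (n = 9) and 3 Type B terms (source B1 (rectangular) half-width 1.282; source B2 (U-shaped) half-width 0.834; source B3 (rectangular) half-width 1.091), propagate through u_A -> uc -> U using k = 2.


mean = (156.349 + 155.998 + 156.042 + 157.884 + 156.363 + 157.12 + 156.27 + 155.809 + 155.977) / 9 = 156.4235556
s = sqrt(sum((x - mean)^2)/(n-1)) = 0.66656866
u_A = s / sqrt(n) = 0.66656866 / sqrt(9) = 0.22218955
u_B1 = 1.282 / sqrt(3) = 0.74016305
u_B2 = 0.834 / sqrt(2) = 0.58972706
u_B3 = 1.091 / sqrt(3) = 0.62988914
uc = sqrt(0.22218955^2 + 0.74016305^2 + 0.58972706^2 + 0.62988914^2) = 1.1583384
U = k * uc = 2 * 1.1583384
U = 2.3167

2.3167


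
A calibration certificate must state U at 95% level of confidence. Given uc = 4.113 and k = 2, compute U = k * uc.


U = k * uc
U = 2 * 4.113
U = 8.2260

8.2260


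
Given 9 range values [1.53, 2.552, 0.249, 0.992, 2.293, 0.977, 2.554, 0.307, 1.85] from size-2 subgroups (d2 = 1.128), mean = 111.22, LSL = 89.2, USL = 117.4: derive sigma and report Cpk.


R_bar = (1.53 + 2.552 + 0.249 + 0.992 + 2.293 + 0.977 + 2.554 + 0.307 + 1.85) / 9 = 1.4782222
sigma = R_bar / d2 = 1.4782222 / 1.128 = 1.3104807
Cp = (USL - LSL)/(6*sigma) = (117.4 - 89.2)/(6*1.3104807) = 3.5865
Cpu = (117.4 - 111.22)/(3*1.3104807) = 1.5719
Cpl = (111.22 - 89.2)/(3*1.3104807) = 5.6010
Cpk = min(Cpu, Cpl) = 1.5719

1.5719


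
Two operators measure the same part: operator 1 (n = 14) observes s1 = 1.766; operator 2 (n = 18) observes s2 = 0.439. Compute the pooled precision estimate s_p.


s_p = sqrt(((n1-1)*s1^2 + (n2-1)*s2^2) / (n1+n2-2))
numerator = (14-1)*1.766^2 + (18-1)*0.439^2 = 40.543828 + 3.276257 = 43.820085
denominator = 14 + 18 - 2 = 30
s_p^2 = 43.820085 / 30 = 1.4606695
s_p = sqrt(1.4606695) = 1.2086

1.2086


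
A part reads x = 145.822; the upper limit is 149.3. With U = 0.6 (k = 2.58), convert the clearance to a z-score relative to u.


u = U / k = 0.6 / 2.58 = 0.23255814
margin = |USL - x| = |149.3 - 145.822| = 3.478
z = margin / u = 3.478 / 0.23255814
z = 14.9554

14.9554


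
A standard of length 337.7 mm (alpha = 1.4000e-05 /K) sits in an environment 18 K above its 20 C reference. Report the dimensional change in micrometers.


dL = L * alpha * dT
= 337.7 * 1.4000e-05 * 18
= 0.0851004 mm
dL_um = 0.0851004 * 1000 = 85.1004 um

85.1004


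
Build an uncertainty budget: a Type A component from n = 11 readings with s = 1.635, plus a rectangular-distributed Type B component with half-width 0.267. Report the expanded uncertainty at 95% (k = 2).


u_A = s / sqrt(n) = 1.635 / sqrt(11) = 0.49297105
u_B = half_width / sqrt(3) = 0.267 / sqrt(3) = 0.15415252
uc = sqrt(u_A^2 + u_B^2) = sqrt(0.49297105^2 + 0.15415252^2) = 0.51651085
U = k * uc = 2 * 0.51651085
U = 1.0330

1.0330


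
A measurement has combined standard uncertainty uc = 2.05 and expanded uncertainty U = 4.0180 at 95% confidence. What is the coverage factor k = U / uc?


k = U / uc
k = 4.0180 / 2.05
k = 1.96

1.96


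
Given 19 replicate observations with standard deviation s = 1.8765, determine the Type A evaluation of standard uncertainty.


u_A = s / sqrt(n)
u_A = 1.8765 / sqrt(19)
u_A = 1.8765 / 4.3588989
u_A = 0.4305

0.4305


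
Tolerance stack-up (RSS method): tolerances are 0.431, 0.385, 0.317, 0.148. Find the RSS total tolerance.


RSS = sqrt(0.431^2 + 0.385^2 + 0.317^2 + 0.148^2)
= sqrt(0.456379)
= 0.6756

0.6756


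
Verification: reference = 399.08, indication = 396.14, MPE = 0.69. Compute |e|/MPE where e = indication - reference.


e = indication - reference = 396.14 - 399.08 = -2.9400
|e| = 2.9400
ratio = |e| / MPE = 2.9400 / 0.69
ratio = 4.2609

4.2609


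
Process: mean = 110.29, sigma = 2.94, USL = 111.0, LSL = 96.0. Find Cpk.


Cpu = (USL - mean) / (3*sigma) = (111.0 - 110.29) / (3*2.94) = 0.0805
Cpl = (mean - LSL) / (3*sigma) = (110.29 - 96.0) / (3*2.94) = 1.6202
Cpk = min(Cpu, Cpl) = 0.0805

0.0805


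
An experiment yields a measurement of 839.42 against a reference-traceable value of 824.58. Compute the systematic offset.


Systematic error = measured - true
= 839.42 - 824.58
= 14.8400

14.8400


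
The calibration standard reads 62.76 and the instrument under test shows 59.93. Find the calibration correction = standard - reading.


Correction = standard - reading
= 62.76 - 59.93
= 2.8300

2.8300


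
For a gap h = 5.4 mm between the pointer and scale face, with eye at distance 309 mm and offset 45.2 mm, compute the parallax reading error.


error = h * offset / d
= 5.4 * 45.2 / 309
= 0.7899

0.7899


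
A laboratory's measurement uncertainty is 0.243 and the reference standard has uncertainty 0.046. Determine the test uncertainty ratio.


TUR = u_lab / u_ref
= 0.243 / 0.046
= 5.2826

5.2826


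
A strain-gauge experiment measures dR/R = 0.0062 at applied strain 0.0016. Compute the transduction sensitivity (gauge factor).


GF = (dR/R) / epsilon
= 0.0062 / 0.0016
= 3.8750

3.8750


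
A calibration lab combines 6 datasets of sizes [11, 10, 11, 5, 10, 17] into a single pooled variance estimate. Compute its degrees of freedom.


nu = sum_i (n_i - 1)
nu = ((11 - 1) + (10 - 1) + (11 - 1) + (5 - 1) + (10 - 1) + (17 - 1))
nu = 10 + 9 + 10 + 4 + 9 + 16
nu = 58

58


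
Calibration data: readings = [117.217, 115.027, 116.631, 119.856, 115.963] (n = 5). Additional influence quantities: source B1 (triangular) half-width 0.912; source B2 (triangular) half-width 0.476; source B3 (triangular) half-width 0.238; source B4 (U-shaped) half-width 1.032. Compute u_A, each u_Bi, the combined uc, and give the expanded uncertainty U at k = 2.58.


mean = (117.217 + 115.027 + 116.631 + 119.856 + 115.963) / 5 = 116.9388
s = sqrt(sum((x - mean)^2)/(n-1)) = 1.8227285
u_A = s / sqrt(n) = 1.8227285 / sqrt(5) = 0.81514897
u_B1 = 0.912 / sqrt(6) = 0.37232244
u_B2 = 0.476 / sqrt(6) = 0.19432619
u_B3 = 0.238 / sqrt(6) = 0.097163093
u_B4 = 1.032 / sqrt(2) = 0.7297342
uc = sqrt(0.81514897^2 + 0.37232244^2 + 0.19432619^2 + 0.097163093^2 + 0.7297342^2) = 1.1759282
U = k * uc = 2.58 * 1.1759282
U = 3.0339

3.0339


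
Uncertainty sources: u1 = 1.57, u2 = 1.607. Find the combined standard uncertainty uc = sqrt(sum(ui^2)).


uc = sqrt(1.57^2 + 1.607^2)
uc = sqrt(5.047349)
uc = 2.2466

2.2466


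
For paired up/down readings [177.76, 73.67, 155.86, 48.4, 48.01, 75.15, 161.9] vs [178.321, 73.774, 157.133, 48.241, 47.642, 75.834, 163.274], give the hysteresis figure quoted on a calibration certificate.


|177.76 - 178.321| = 0.5610
|73.67 - 73.774| = 0.1040
|155.86 - 157.133| = 1.2730
|48.4 - 48.241| = 0.1590
|48.01 - 47.642| = 0.3680
|75.15 - 75.834| = 0.6840
|161.9 - 163.274| = 1.3740
hysteresis = max(diffs) = 1.3740

1.3740


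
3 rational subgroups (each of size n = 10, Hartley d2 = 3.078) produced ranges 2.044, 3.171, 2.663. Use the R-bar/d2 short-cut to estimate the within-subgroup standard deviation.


R_bar = (2.044 + 3.171 + 2.663) / 3
R_bar = 7.878 / 3 = 2.626
sigma_hat = R_bar / d2 = 2.626 / 3.078 = 0.8532

0.8532


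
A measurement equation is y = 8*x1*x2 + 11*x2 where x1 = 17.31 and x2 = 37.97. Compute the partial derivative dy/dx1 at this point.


y = 8*x1*x2 + 11*x2
dy/dx1 = 8*x2
Evaluate at x2 = 37.97: c1 = 8 * 37.97
c1 = 303.7600

303.7600


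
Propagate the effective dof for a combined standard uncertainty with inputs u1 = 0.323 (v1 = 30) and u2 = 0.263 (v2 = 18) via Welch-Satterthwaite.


uc = sqrt(u1^2 + u2^2) = sqrt(0.323^2 + 0.263^2) = 0.41653091
v_eff = uc^4 / (u1^4/v1 + u2^4/v2)
= 0.41653091^4 / (0.323^4/30 + 0.263^4/18)
= 0.030101556 / 0.00062861526
v_eff = 47.8855

47.8855


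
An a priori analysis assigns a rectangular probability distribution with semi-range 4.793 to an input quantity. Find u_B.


u_B = half_width / sqrt(3)
u_B = 4.793 / 1.7320508
u_B = 2.7672

2.7672


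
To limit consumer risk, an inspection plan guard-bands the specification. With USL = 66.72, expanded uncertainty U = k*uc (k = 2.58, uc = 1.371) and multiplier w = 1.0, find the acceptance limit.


U = k * uc = 2.58 * 1.371 = 3.53718
guard band g = w * U = 1.0 * 3.53718 = 3.53718
AL = USL - g = 66.72 - 3.53718
AL = 63.1828

63.1828


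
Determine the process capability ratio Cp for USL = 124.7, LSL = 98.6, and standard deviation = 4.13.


Cp = (USL - LSL) / (6 * sigma)
= (124.7 - 98.6) / (6 * 4.13)
= 26.1000 / 24.7800
= 1.0533

1.0533


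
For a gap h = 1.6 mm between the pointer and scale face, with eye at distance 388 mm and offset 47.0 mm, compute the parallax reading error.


error = h * offset / d
= 1.6 * 47.0 / 388
= 0.1938

0.1938


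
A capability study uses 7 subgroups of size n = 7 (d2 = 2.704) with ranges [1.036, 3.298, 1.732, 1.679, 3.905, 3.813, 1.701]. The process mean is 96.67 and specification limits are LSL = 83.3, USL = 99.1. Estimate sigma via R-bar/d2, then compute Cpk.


R_bar = (1.036 + 3.298 + 1.732 + 1.679 + 3.905 + 3.813 + 1.701) / 7 = 2.452
sigma = R_bar / d2 = 2.452 / 2.704 = 0.90680473
Cp = (USL - LSL)/(6*sigma) = (99.1 - 83.3)/(6*0.90680473) = 2.9040
Cpu = (99.1 - 96.67)/(3*0.90680473) = 0.8932
Cpl = (96.67 - 83.3)/(3*0.90680473) = 4.9147
Cpk = min(Cpu, Cpl) = 0.8932

0.8932


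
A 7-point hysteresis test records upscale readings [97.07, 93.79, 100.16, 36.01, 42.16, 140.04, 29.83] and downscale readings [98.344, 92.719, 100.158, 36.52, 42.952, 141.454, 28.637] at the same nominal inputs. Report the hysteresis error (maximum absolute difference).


|97.07 - 98.344| = 1.2740
|93.79 - 92.719| = 1.0710
|100.16 - 100.158| = 0.0020
|36.01 - 36.52| = 0.5100
|42.16 - 42.952| = 0.7920
|140.04 - 141.454| = 1.4140
|29.83 - 28.637| = 1.1930
hysteresis = max(diffs) = 1.4140

1.4140


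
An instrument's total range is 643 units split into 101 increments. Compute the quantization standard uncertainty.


resolution = range / divisions
resolution = 643 / 101 = 6.3663366
u_res = resolution / (2*sqrt(3))
u_res = 6.3663366 / 3.4641016
u_res = 1.8378

1.8378


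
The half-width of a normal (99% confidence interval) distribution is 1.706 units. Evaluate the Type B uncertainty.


u_B = half_width / 2.576
u_B = 1.706 / 2.576
u_B = 0.6623

0.6623


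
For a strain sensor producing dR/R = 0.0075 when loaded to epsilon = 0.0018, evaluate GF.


GF = (dR/R) / epsilon
= 0.0075 / 0.0018
= 4.1667

4.1667


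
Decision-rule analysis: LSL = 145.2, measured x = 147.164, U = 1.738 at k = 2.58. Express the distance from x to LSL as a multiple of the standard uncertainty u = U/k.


u = U / k = 1.738 / 2.58 = 0.67364341
margin = |LSL - x| = |145.2 - 147.164| = 1.964
z = margin / u = 1.964 / 0.67364341
z = 2.9155

2.9155


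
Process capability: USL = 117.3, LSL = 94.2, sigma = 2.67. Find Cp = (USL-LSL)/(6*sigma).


Cp = (USL - LSL) / (6 * sigma)
= (117.3 - 94.2) / (6 * 2.67)
= 23.1000 / 16.0200
= 1.4419

1.4419


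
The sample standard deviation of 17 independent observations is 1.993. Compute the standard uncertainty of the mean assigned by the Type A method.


u_A = s / sqrt(n)
u_A = 1.993 / sqrt(17)
u_A = 1.993 / 4.1231056
u_A = 0.4834

0.4834


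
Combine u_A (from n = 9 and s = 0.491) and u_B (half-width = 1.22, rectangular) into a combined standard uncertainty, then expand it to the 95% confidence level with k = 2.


u_A = s / sqrt(n) = 0.491 / sqrt(9) = 0.16366667
u_B = half_width / sqrt(3) = 1.22 / sqrt(3) = 0.70436733
uc = sqrt(u_A^2 + u_B^2) = sqrt(0.16366667^2 + 0.70436733^2) = 0.72313216
U = k * uc = 2 * 0.72313216
U = 1.4463

1.4463


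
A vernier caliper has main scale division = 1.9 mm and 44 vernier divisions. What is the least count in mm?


LC = MSD / n_div
= 1.9 / 44
= 0.0432

0.0432


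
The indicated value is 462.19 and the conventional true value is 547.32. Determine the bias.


Systematic error = measured - true
= 462.19 - 547.32
= -85.1300

-85.1300


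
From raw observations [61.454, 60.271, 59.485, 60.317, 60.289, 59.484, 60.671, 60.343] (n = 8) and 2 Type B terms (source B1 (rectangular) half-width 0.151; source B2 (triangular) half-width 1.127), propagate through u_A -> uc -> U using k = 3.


mean = (61.454 + 60.271 + 59.485 + 60.317 + 60.289 + 59.484 + 60.671 + 60.343) / 8 = 60.28925
s = sqrt(sum((x - mean)^2)/(n-1)) = 0.63263773
u_A = s / sqrt(n) = 0.63263773 / sqrt(8) = 0.22367121
u_B1 = 0.151 / sqrt(3) = 0.087179891
u_B2 = 1.127 / sqrt(6) = 0.46009582
uc = sqrt(0.22367121^2 + 0.087179891^2 + 0.46009582^2) = 0.5189579
U = k * uc = 3 * 0.5189579
U = 1.5569

1.5569


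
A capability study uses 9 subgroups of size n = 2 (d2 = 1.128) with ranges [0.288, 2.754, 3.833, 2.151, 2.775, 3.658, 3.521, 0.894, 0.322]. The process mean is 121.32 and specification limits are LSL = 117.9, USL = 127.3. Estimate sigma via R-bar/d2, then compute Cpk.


R_bar = (0.288 + 2.754 + 3.833 + 2.151 + 2.775 + 3.658 + 3.521 + 0.894 + 0.322) / 9 = 2.244
sigma = R_bar / d2 = 2.244 / 1.128 = 1.9893617
Cp = (USL - LSL)/(6*sigma) = (127.3 - 117.9)/(6*1.9893617) = 0.7875
Cpu = (127.3 - 121.32)/(3*1.9893617) = 1.0020
Cpl = (121.32 - 117.9)/(3*1.9893617) = 0.5730
Cpk = min(Cpu, Cpl) = 0.5730

0.5730


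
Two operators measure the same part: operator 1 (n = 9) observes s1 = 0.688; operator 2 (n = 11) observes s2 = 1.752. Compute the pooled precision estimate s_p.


s_p = sqrt(((n1-1)*s1^2 + (n2-1)*s2^2) / (n1+n2-2))
numerator = (9-1)*0.688^2 + (11-1)*1.752^2 = 3.786752 + 30.69504 = 34.481792
denominator = 9 + 11 - 2 = 18
s_p^2 = 34.481792 / 18 = 1.9156551
s_p = sqrt(1.9156551) = 1.3841

1.3841


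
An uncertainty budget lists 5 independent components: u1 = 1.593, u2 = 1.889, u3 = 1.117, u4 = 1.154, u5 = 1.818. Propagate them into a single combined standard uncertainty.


uc = sqrt(1.593^2 + 1.889^2 + 1.117^2 + 1.154^2 + 1.818^2)
uc = sqrt(11.990499)
uc = 3.4627

3.4627


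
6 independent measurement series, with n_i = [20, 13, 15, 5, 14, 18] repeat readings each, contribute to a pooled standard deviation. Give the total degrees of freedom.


nu = sum_i (n_i - 1)
nu = ((20 - 1) + (13 - 1) + (15 - 1) + (5 - 1) + (14 - 1) + (18 - 1))
nu = 19 + 12 + 14 + 4 + 13 + 17
nu = 79

79


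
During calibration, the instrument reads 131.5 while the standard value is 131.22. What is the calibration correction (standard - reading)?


Correction = standard - reading
= 131.22 - 131.5
= -0.2800

-0.2800


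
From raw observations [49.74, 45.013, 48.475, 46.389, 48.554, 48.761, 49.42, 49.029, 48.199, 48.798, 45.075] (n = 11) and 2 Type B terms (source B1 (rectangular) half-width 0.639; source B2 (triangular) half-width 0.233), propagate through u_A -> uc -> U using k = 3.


mean = (49.74 + 45.013 + 48.475 + 46.389 + 48.554 + 48.761 + 49.42 + 49.029 + 48.199 + 48.798 + 45.075) / 11 = 47.95027273
s = sqrt(sum((x - mean)^2)/(n-1)) = 1.6714312
u_A = s / sqrt(n) = 1.6714312 / sqrt(11) = 0.50395547
u_B1 = 0.639 / sqrt(3) = 0.36892682
u_B2 = 0.233 / sqrt(6) = 0.095121852
uc = sqrt(0.50395547^2 + 0.36892682^2 + 0.095121852^2) = 0.63176442
U = k * uc = 3 * 0.63176442
U = 1.8953

1.8953


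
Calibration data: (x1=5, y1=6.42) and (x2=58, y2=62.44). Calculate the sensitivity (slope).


slope = (y2 - y1) / (x2 - x1)
= (62.44 - 6.42) / (58 - 5)
= 56.0200 / 53
= 1.0570

1.0570


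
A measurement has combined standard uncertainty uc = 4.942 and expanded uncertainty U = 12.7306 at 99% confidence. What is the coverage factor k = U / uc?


k = U / uc
k = 12.7306 / 4.942
k = 2.576

2.576


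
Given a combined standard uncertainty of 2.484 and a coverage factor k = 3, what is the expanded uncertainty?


U = k * uc
U = 3 * 2.484
U = 7.4520

7.4520


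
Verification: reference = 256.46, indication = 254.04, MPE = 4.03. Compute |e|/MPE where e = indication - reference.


e = indication - reference = 254.04 - 256.46 = -2.4200
|e| = 2.4200
ratio = |e| / MPE = 2.4200 / 4.03
ratio = 0.6005

0.6005


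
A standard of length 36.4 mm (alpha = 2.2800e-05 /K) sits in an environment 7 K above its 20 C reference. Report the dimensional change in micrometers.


dL = L * alpha * dT
= 36.4 * 2.2800e-05 * 7
= 0.0058094 mm
dL_um = 0.0058094 * 1000 = 5.8094 um

5.8094


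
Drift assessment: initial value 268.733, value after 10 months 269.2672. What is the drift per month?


rate = (v2 - v1) / months
= (269.2672 - 268.733) / 10
= 0.5342 / 10
= 0.0534

0.0534


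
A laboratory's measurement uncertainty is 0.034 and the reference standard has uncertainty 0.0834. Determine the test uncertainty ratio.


TUR = u_lab / u_ref
= 0.034 / 0.0834
= 0.4077

0.4077


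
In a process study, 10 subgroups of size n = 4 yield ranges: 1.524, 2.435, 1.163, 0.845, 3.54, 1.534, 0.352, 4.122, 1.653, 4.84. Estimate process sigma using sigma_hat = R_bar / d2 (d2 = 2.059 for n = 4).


R_bar = (1.524 + 2.435 + 1.163 + 0.845 + 3.54 + 1.534 + 0.352 + 4.122 + 1.653 + 4.84) / 10
R_bar = 22.008 / 10 = 2.2008
sigma_hat = R_bar / d2 = 2.2008 / 2.059 = 1.0689

1.0689


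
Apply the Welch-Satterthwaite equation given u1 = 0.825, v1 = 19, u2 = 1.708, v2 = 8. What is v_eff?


uc = sqrt(u1^2 + u2^2) = sqrt(0.825^2 + 1.708^2) = 1.8968102
v_eff = uc^4 / (u1^4/v1 + u2^4/v2)
= 1.8968102^4 / (0.825^4/19 + 1.708^4/8)
= 12.944805 / 1.0881853
v_eff = 11.8958

11.8958


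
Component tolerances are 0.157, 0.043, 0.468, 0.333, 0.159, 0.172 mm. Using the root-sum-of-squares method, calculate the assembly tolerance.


RSS = sqrt(0.157^2 + 0.043^2 + 0.468^2 + 0.333^2 + 0.159^2 + 0.172^2)
= sqrt(0.411276)
= 0.6413

0.6413


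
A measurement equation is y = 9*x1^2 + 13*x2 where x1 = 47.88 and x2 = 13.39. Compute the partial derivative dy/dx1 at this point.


y = 9*x1^2 + 13*x2
dy/dx1 = 2*9*x1
Evaluate at x1 = 47.88: c1 = 18 * 47.88
c1 = 861.8400

861.8400


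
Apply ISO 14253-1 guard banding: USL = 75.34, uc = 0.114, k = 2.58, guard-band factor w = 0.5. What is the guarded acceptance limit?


U = k * uc = 2.58 * 0.114 = 0.29412
guard band g = w * U = 0.5 * 0.29412 = 0.14706
AL = USL - g = 75.34 - 0.14706
AL = 75.1929

75.1929


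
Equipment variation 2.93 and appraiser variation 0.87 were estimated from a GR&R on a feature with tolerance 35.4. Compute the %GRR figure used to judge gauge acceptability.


GRR = sqrt(EV^2 + AV^2) = sqrt(2.93^2 + 0.87^2) = 3.0564358
%GRR = GRR / tol * 100 = 3.0564358 / 35.4 * 100
%GRR = 8.6340

8.6340


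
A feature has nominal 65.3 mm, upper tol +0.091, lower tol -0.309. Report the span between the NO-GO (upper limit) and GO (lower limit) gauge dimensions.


GO = nominal - lower_tol (smallest hole = maximum material condition)
GO = 65.3 - 0.309 = 64.991
NO-GO = nominal + upper_tol (largest hole = least material condition)
NO-GO = 65.3 + 0.091 = 65.391
spread = NO-GO - GO = 65.391 - 64.991 = 0.4000

0.4000


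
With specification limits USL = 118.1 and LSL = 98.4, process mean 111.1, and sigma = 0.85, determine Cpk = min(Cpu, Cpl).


Cpu = (USL - mean) / (3*sigma) = (118.1 - 111.1) / (3*0.85) = 2.7451
Cpl = (mean - LSL) / (3*sigma) = (111.1 - 98.4) / (3*0.85) = 4.9804
Cpk = min(Cpu, Cpl) = 2.7451

2.7451


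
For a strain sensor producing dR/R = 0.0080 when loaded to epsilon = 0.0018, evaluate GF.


GF = (dR/R) / epsilon
= 0.0080 / 0.0018
= 4.4444

4.4444


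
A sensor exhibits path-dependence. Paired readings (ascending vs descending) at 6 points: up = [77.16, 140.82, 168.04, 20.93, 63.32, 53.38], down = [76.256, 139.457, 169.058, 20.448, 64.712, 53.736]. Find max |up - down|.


|77.16 - 76.256| = 0.9040
|140.82 - 139.457| = 1.3630
|168.04 - 169.058| = 1.0180
|20.93 - 20.448| = 0.4820
|63.32 - 64.712| = 1.3920
|53.38 - 53.736| = 0.3560
hysteresis = max(diffs) = 1.3920

1.3920


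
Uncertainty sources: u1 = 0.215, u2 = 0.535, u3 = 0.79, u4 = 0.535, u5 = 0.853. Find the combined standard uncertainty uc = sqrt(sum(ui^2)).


uc = sqrt(0.215^2 + 0.535^2 + 0.79^2 + 0.535^2 + 0.853^2)
uc = sqrt(1.970384)
uc = 1.4037

1.4037


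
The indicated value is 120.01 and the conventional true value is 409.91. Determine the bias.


Systematic error = measured - true
= 120.01 - 409.91
= -289.9000

-289.9000


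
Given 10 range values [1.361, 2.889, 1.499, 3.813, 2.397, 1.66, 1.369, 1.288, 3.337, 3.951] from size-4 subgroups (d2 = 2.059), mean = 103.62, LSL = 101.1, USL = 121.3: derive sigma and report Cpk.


R_bar = (1.361 + 2.889 + 1.499 + 3.813 + 2.397 + 1.66 + 1.369 + 1.288 + 3.337 + 3.951) / 10 = 2.3564
sigma = R_bar / d2 = 2.3564 / 2.059 = 1.144439
Cp = (USL - LSL)/(6*sigma) = (121.3 - 101.1)/(6*1.144439) = 2.9418
Cpu = (121.3 - 103.62)/(3*1.144439) = 5.1495
Cpl = (103.62 - 101.1)/(3*1.144439) = 0.7340
Cpk = min(Cpu, Cpl) = 0.7340

0.7340


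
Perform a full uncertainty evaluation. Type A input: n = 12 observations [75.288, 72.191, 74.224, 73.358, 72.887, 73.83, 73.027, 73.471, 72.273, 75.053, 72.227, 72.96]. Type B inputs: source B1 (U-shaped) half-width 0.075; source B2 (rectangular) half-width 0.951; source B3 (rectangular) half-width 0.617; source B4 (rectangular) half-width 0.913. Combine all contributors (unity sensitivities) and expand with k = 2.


mean = (75.288 + 72.191 + 74.224 + 73.358 + 72.887 + 73.83 + 73.027 + 73.471 + 72.273 + 75.053 + 72.227 + 72.96) / 12 = 73.39908333
s = sqrt(sum((x - mean)^2)/(n-1)) = 1.0388482
u_A = s / sqrt(n) = 1.0388482 / sqrt(12) = 0.29988964
u_B1 = 0.075 / sqrt(2) = 0.053033009
u_B2 = 0.951 / sqrt(3) = 0.54906011
u_B3 = 0.617 / sqrt(3) = 0.35622512
u_B4 = 0.913 / sqrt(3) = 0.5271208
uc = sqrt(0.29988964^2 + 0.053033009^2 + 0.54906011^2 + 0.35622512^2 + 0.5271208^2) = 0.89384897
U = k * uc = 2 * 0.89384897
U = 1.7877

1.7877


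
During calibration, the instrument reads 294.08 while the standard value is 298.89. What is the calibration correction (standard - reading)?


Correction = standard - reading
= 298.89 - 294.08
= 4.8100

4.8100


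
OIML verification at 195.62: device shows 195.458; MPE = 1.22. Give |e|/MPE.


e = indication - reference = 195.458 - 195.62 = -0.1620
|e| = 0.1620
ratio = |e| / MPE = 0.1620 / 1.22
ratio = 0.1328

0.1328


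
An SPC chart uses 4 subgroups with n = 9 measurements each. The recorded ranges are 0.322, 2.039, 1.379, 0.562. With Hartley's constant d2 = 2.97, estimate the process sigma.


R_bar = (0.322 + 2.039 + 1.379 + 0.562) / 4
R_bar = 4.302 / 4 = 1.0755
sigma_hat = R_bar / d2 = 1.0755 / 2.97 = 0.3621

0.3621


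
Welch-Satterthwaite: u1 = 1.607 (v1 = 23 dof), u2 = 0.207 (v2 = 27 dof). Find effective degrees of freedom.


uc = sqrt(u1^2 + u2^2) = sqrt(1.607^2 + 0.207^2) = 1.6202771
v_eff = uc^4 / (u1^4/v1 + u2^4/v2)
= 1.6202771^4 / (1.607^4/23 + 0.207^4/27)
= 6.892189 / 0.29002639
v_eff = 23.7640

23.7640


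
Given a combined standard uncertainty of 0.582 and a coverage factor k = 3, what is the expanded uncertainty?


U = k * uc
U = 3 * 0.582
U = 1.7460

1.7460


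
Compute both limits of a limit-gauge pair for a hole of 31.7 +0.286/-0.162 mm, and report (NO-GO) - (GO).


GO = nominal - lower_tol (smallest hole = maximum material condition)
GO = 31.7 - 0.162 = 31.538
NO-GO = nominal + upper_tol (largest hole = least material condition)
NO-GO = 31.7 + 0.286 = 31.986
spread = NO-GO - GO = 31.986 - 31.538 = 0.4480

0.4480


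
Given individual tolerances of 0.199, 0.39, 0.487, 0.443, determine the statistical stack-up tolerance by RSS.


RSS = sqrt(0.199^2 + 0.39^2 + 0.487^2 + 0.443^2)
= sqrt(0.625119)
= 0.7906

0.7906


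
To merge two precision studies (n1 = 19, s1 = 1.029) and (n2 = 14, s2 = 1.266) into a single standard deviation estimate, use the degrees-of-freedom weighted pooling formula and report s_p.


s_p = sqrt(((n1-1)*s1^2 + (n2-1)*s2^2) / (n1+n2-2))
numerator = (19-1)*1.029^2 + (14-1)*1.266^2 = 19.059138 + 20.835828 = 39.894966
denominator = 19 + 14 - 2 = 31
s_p^2 = 39.894966 / 31 = 1.2869344
s_p = sqrt(1.2869344) = 1.1344

1.1344


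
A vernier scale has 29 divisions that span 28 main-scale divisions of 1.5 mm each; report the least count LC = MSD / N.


LC = MSD / n_div
= 1.5 / 29
= 0.0517

0.0517
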